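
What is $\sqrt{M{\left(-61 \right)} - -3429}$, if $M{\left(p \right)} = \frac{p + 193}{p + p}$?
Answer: $\frac{\sqrt{12755283}}{61} \approx 58.548$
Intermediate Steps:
$M{\left(p \right)} = \frac{193 + p}{2 p}$
$\sqrt{M{\left(-61 \right)} - -3429} = \sqrt{\frac{193 - 61}{2 \left(-61\right)} - -3429} = \sqrt{\frac{1}{2} \left(- \frac{1}{61}\right) 132 + \left(-21130 + 24559\right)} = \sqrt{- \frac{66}{61} + 3429} = \sqrt{\frac{209103}{61}} = \frac{\sqrt{12755283}}{61}$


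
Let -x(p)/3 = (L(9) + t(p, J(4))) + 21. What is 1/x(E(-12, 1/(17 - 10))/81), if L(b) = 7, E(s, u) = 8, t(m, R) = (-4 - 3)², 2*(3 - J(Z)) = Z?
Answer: -1/231 ≈ -0.0043290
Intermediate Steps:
J(Z) = 3 - Z/2
t(m, R) = 49 (t(m, R) = (-7)² = 49)
x(p) = -231 (x(p) = -3*((7 + 49) + 21) = -3*(56 + 21) = -3*77 = -231)
1/x(E(-12, 1/(17 - 10))/81) = 1/(-231) = -1/231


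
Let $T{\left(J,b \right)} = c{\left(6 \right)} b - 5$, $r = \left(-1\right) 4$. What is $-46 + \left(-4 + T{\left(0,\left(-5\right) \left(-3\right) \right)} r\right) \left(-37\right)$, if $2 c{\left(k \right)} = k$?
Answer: $6022$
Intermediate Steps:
$r = -4$
$c{\left(k \right)} = \frac{k}{2}$
$T{\left(J,b \right)} = -5 + 3 b$ ($T{\left(J,b \right)} = \frac{1}{2} \cdot 6 b - 5 = 3 b - 5 = -5 + 3 b$)
$-46 + \left(-4 + T{\left(0,\left(-5\right) \left(-3\right) \right)} r\right) \left(-37\right) = -46 + \left(-4 + \left(-5 + 3 \left(\left(-5\right) \left(-3\right)\right)\right) \left(-4\right)\right) \left(-37\right) = -46 + \left(-4 + \left(-5 + 3 \cdot 15\right) \left(-4\right)\right) \left(-37\right) = -46 + \left(-4 + \left(-5 + 45\right) \left(-4\right)\right) \left(-37\right) = -46 + \left(-4 + 40 \left(-4\right)\right) \left(-37\right) = -46 + \left(-4 - 160\right) \left(-37\right) = -46 - -6068 = -46 + 6068 = 6022$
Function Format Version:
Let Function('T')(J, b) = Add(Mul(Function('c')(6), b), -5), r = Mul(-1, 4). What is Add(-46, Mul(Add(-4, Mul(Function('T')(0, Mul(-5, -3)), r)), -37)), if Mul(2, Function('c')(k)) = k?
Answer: 6022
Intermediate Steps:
r = -4
Function('c')(k) = Mul(Rational(1, 2), k)
Function('T')(J, b) = Add(-5, Mul(3, b)) (Function('T')(J, b) = Add(Mul(Mul(Rational(1, 2), 6), b), -5) = Add(Mul(3, b), -5) = Add(-5, Mul(3, b)))
Add(-46, Mul(Add(-4, Mul(Function('T')(0, Mul(-5, -3)), r)), -37)) = Add(-46, Mul(Add(-4, Mul(Add(-5, Mul(3, Mul(-5, -3))), -4)), -37)) = Add(-46, Mul(Add(-4, Mul(Add(-5, Mul(3, 15)), -4)), -37)) = Add(-46, Mul(Add(-4, Mul(Add(-5, 45), -4)), -37)) = Add(-46, Mul(Add(-4, Mul(40, -4)), -37)) = Add(-46, Mul(Add(-4, -160), -37)) = Add(-46, Mul(-164, -37)) = Add(-46, 6068) = 6022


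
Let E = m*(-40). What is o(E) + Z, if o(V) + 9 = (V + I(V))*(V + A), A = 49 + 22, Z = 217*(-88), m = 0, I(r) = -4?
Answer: -19389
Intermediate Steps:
Z = -19096
E = 0 (E = 0*(-40) = 0)
A = 71
o(V) = -9 + (-4 + V)*(71 + V) (o(V) = -9 + (V - 4)*(V + 71) = -9 + (-4 + V)*(71 + V))
o(E) + Z = (-293 + 0**2 + 67*0) - 19096 = (-293 + 0 + 0) - 19096 = -293 - 19096 = -19389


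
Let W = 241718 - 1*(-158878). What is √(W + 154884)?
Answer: 6*√15430 ≈ 745.31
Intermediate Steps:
W = 400596 (W = 241718 + 158878 = 400596)
√(W + 154884) = √(400596 + 154884) = √555480 = 6*√15430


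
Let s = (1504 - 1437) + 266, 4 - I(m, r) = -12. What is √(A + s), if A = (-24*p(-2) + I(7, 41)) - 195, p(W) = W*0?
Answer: √154 ≈ 12.410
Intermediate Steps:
p(W) = 0
I(m, r) = 16 (I(m, r) = 4 - 1*(-12) = 4 + 12 = 16)
A = -179 (A = (-24*0 + 16) - 195 = (0 + 16) - 195 = 16 - 195 = -179)
s = 333 (s = 67 + 266 = 333)
√(A + s) = √(-179 + 333) = √154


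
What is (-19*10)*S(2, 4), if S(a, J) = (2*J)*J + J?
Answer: -6840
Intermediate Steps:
S(a, J) = J + 2*J**2 (S(a, J) = 2*J**2 + J = J + 2*J**2)
(-19*10)*S(2, 4) = (-19*10)*(4*(1 + 2*4)) = -760*(1 + 8) = -760*9 = -190*36 = -6840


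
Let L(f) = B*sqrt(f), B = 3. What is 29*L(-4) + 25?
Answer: 25 + 174*I ≈ 25.0 + 174.0*I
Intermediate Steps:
L(f) = 3*sqrt(f)
29*L(-4) + 25 = 29*(3*sqrt(-4)) + 25 = 29*(3*(2*I)) + 25 = 29*(6*I) + 25 = 174*I + 25 = 25 + 174*I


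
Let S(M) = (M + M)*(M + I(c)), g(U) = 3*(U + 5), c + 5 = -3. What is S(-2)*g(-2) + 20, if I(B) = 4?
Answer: -52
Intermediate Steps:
c = -8 (c = -5 - 3 = -8)
g(U) = 15 + 3*U (g(U) = 3*(5 + U) = 15 + 3*U)
S(M) = 2*M*(4 + M) (S(M) = (M + M)*(M + 4) = (2*M)*(4 + M) = 2*M*(4 + M))
S(-2)*g(-2) + 20 = (2*(-2)*(4 - 2))*(15 + 3*(-2)) + 20 = (2*(-2)*2)*(15 - 6) + 20 = -8*9 + 20 = -72 + 20 = -52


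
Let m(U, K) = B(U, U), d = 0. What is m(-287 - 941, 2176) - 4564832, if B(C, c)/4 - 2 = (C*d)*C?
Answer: -4564824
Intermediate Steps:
B(C, c) = 8 (B(C, c) = 8 + 4*((C*0)*C) = 8 + 4*(0*C) = 8 + 4*0 = 8 + 0 = 8)
m(U, K) = 8
m(-287 - 941, 2176) - 4564832 = 8 - 4564832 = -4564824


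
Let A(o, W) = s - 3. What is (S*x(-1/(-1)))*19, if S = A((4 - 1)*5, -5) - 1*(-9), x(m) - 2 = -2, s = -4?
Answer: 0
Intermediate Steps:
A(o, W) = -7 (A(o, W) = -4 - 3 = -7)
x(m) = 0 (x(m) = 2 - 2 = 0)
S = 2 (S = -7 - 1*(-9) = -7 + 9 = 2)
(S*x(-1/(-1)))*19 = (2*0)*19 = 0*19 = 0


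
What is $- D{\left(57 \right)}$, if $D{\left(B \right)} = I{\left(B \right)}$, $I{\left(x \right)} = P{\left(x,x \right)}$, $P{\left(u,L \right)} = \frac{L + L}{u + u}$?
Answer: $-1$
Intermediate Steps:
$P{\left(u,L \right)} = \frac{L}{u}$ ($P{\left(u,L \right)} = \frac{2 L}{2 u} = 2 L \frac{1}{2 u} = \frac{L}{u}$)
$I{\left(x \right)} = 1$ ($I{\left(x \right)} = \frac{x}{x} = 1$)
$D{\left(B \right)} = 1$
$- D{\left(57 \right)} = \left(-1\right) 1 = -1$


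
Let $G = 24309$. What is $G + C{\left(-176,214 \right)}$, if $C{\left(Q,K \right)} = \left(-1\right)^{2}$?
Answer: $24310$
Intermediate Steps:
$C{\left(Q,K \right)} = 1$
$G + C{\left(-176,214 \right)} = 24309 + 1 = 24310$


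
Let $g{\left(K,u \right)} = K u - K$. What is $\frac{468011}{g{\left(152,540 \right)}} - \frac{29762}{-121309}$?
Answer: $\frac{59212287535}{9938603752} \approx 5.9578$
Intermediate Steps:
$g{\left(K,u \right)} = - K + K u$
$\frac{468011}{g{\left(152,540 \right)}} - \frac{29762}{-121309} = \frac{468011}{152 \left(-1 + 540\right)} - \frac{29762}{-121309} = \frac{468011}{152 \cdot 539} - - \frac{29762}{121309} = \frac{468011}{81928} + \frac{29762}{121309} = \frac{59212287535}{9938603752}$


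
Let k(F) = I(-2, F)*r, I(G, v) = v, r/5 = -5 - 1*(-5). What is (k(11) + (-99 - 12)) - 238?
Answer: -349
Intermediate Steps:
r = 0 (r = 5*(-5 - 1*(-5)) = 5*(-5 + 5) = 5*0 = 0)
k(F) = 0 (k(F) = F*0 = 0)
(k(11) + (-99 - 12)) - 238 = (0 + (-99 - 12)) - 238 = (0 - 111) - 238 = -111 - 238 = -349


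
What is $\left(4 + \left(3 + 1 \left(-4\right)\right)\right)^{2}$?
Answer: $9$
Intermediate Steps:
$\left(4 + \left(3 + 1 \left(-4\right)\right)\right)^{2} = \left(4 + \left(3 - 4\right)\right)^{2} = \left(4 - 1\right)^{2} = 3^{2} = 9$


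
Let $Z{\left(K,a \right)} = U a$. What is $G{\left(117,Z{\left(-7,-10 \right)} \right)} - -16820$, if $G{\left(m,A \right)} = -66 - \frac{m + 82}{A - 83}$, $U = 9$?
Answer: $\frac{2898641}{173} \approx 16755.0$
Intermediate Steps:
$Z{\left(K,a \right)} = 9 a$
$G{\left(m,A \right)} = -66 - \frac{82 + m}{-83 + A}$
$G{\left(117,Z{\left(-7,-10 \right)} \right)} - -16820 = \frac{5396 - 117 - 66 \cdot 9 \left(-10\right)}{-83 + 9 \left(-10\right)} - -16820 = \frac{5396 - 117 - -5940}{-83 - 90} + 16820 = \frac{5396 - 117 + 5940}{-173} + 16820 = \left(- \frac{1}{173}\right) 11219 + 16820 = - \frac{11219}{173} + 16820 = \frac{2898641}{173}$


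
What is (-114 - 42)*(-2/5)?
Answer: 312/5 ≈ 62.400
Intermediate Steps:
(-114 - 42)*(-2/5) = -156*(-2)/5 = -156*(-⅖) = 312/5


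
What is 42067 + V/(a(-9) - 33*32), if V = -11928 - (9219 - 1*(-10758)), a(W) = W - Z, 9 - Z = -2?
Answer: 45295997/1076 ≈ 42097.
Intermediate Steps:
Z = 11 (Z = 9 - 1*(-2) = 9 + 2 = 11)
a(W) = -11 + W (a(W) = W - 1*11 = W - 11 = -11 + W)
V = -31905 (V = -11928 - (9219 + 10758) = -11928 - 1*19977 = -11928 - 19977 = -31905)
42067 + V/(a(-9) - 33*32) = 42067 - 31905/((-11 - 9) - 33*32) = 42067 - 31905/(-20 - 1056) = 42067 - 31905/(-1076) = 42067 - 31905*(-1/1076) = 42067 + 31905/1076 = 45295997/1076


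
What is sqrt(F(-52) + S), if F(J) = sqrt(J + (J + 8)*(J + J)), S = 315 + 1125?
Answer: sqrt(1440 + 2*sqrt(1131)) ≈ 38.823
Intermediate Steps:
S = 1440
F(J) = sqrt(J + 2*J*(8 + J)) (F(J) = sqrt(J + (8 + J)*(2*J)) = sqrt(J + 2*J*(8 + J)))
sqrt(F(-52) + S) = sqrt(sqrt(-52*(17 + 2*(-52))) + 1440) = sqrt(sqrt(-52*(17 - 104)) + 1440) = sqrt(sqrt(-52*(-87)) + 1440) = sqrt(sqrt(4524) + 1440) = sqrt(2*sqrt(1131) + 1440) = sqrt(1440 + 2*sqrt(1131))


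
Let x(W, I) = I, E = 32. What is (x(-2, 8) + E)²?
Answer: 1600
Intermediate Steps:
(x(-2, 8) + E)² = (8 + 32)² = 40² = 1600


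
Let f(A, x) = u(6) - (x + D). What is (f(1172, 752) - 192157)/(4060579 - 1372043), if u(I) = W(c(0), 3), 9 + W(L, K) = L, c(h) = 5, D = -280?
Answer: -192633/2688536 ≈ -0.071650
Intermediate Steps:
W(L, K) = -9 + L
u(I) = -4 (u(I) = -9 + 5 = -4)
f(A, x) = 276 - x (f(A, x) = -4 - (x - 280) = -4 - (-280 + x) = -4 + (280 - x) = 276 - x)
(f(1172, 752) - 192157)/(4060579 - 1372043) = ((276 - 1*752) - 192157)/(4060579 - 1372043) = ((276 - 752) - 192157)/2688536 = (-476 - 192157)*(1/2688536) = -192633*1/2688536 = -192633/2688536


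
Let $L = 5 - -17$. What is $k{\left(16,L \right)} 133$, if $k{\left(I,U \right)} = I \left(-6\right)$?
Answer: $-12768$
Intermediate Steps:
$L = 22$ ($L = 5 + 17 = 22$)
$k{\left(I,U \right)} = - 6 I$
$k{\left(16,L \right)} 133 = \left(-6\right) 16 \cdot 133 = \left(-96\right) 133 = -12768$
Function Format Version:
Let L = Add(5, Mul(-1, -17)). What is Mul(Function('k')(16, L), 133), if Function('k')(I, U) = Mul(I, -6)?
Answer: -12768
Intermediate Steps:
L = 22 (L = Add(5, 17) = 22)
Function('k')(I, U) = Mul(-6, I)
Mul(Function('k')(16, L), 133) = Mul(Mul(-6, 16), 133) = Mul(-96, 133) = -12768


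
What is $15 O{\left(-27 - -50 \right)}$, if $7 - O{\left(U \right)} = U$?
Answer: $-240$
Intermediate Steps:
$O{\left(U \right)} = 7 - U$
$15 O{\left(-27 - -50 \right)} = 15 \left(7 - \left(-27 - -50\right)\right) = 15 \left(7 - \left(-27 + 50\right)\right) = 15 \left(7 - 23\right) = 15 \left(-16\right) = -240$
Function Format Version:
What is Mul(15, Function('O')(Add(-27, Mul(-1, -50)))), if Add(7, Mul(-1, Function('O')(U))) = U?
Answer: -240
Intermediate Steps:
Function('O')(U) = Add(7, Mul(-1, U))
Mul(15, Function('O')(Add(-27, Mul(-1, -50)))) = Mul(15, Add(7, Mul(-1, Add(-27, Mul(-1, -50))))) = Mul(15, Add(7, Mul(-1, Add(-27, 50)))) = Mul(15, Add(7, Mul(-1, 23))) = Mul(15, Add(7, -23)) = Mul(15, -16) = -240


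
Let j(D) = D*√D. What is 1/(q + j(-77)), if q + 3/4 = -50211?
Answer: -803388/40346821937 + 1232*I*√77/40346821937 ≈ -1.9912e-5 + 2.6795e-7*I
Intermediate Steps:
q = -200847/4 (q = -¾ - 50211 = -200847/4 ≈ -50212.)
j(D) = D^(3/2)
1/(q + j(-77)) = 1/(-200847/4 + (-77)^(3/2)) = 1/(-200847/4 - 77*I*√77)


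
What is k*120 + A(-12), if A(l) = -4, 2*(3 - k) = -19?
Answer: 1496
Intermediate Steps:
k = 25/2 (k = 3 - ½*(-19) = 3 + 19/2 = 25/2 ≈ 12.500)
k*120 + A(-12) = (25/2)*120 - 4 = 1500 - 4 = 1496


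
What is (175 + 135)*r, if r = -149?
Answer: -46190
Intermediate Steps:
(175 + 135)*r = (175 + 135)*(-149) = 310*(-149) = -46190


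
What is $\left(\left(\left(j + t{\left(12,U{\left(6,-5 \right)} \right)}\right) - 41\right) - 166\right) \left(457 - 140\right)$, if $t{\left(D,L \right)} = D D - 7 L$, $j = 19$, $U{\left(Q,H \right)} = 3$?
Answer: $-20605$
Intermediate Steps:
$t{\left(D,L \right)} = D^{2} - 7 L$
$\left(\left(\left(j + t{\left(12,U{\left(6,-5 \right)} \right)}\right) - 41\right) - 166\right) \left(457 - 140\right) = \left(\left(\left(19 + \left(12^{2} - 21\right)\right) - 41\right) - 166\right) \left(457 - 140\right) = \left(\left(\left(19 + \left(144 - 21\right)\right) - 41\right) - 166\right) 317 = \left(\left(\left(19 + 123\right) - 41\right) - 166\right) 317 = \left(\left(142 - 41\right) - 166\right) 317 = \left(101 - 166\right) 317 = \left(-65\right) 317 = -20605$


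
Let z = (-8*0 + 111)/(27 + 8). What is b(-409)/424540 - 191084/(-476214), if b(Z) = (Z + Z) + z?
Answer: 1412858450267/3538008102300 ≈ 0.39934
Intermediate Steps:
z = 111/35 (z = (0 + 111)/35 = 111*(1/35) = 111/35 ≈ 3.1714)
b(Z) = 111/35 + 2*Z (b(Z) = (Z + Z) + 111/35 = 2*Z + 111/35 = 111/35 + 2*Z)
b(-409)/424540 - 191084/(-476214) = (111/35 + 2*(-409))/424540 - 191084/(-476214) = (111/35 - 818)*(1/424540) - 191084*(-1/476214) = -28519/35*1/424540 + 95542/238107 = -28519/14858900 + 95542/238107 = 1412858450267/3538008102300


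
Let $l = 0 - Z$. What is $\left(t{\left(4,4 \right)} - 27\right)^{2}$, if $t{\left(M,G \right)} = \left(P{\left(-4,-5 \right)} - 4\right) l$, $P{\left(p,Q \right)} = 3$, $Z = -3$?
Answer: $900$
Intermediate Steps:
$l = 3$ ($l = 0 - -3 = 0 + 3 = 3$)
$t{\left(M,G \right)} = -3$ ($t{\left(M,G \right)} = \left(3 - 4\right) 3 = \left(-1\right) 3 = -3$)
$\left(t{\left(4,4 \right)} - 27\right)^{2} = \left(-3 - 27\right)^{2} = \left(-30\right)^{2} = 900$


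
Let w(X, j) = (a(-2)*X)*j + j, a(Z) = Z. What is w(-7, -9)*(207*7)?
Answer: -195615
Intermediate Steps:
w(X, j) = j - 2*X*j (w(X, j) = (-2*X)*j + j = -2*X*j + j = j - 2*X*j)
w(-7, -9)*(207*7) = (-9*(1 - 2*(-7)))*(207*7) = -9*(1 + 14)*1449 = -9*15*1449 = -135*1449 = -195615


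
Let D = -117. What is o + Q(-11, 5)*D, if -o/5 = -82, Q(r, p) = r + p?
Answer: 1112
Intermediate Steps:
Q(r, p) = p + r
o = 410 (o = -5*(-82) = 410)
o + Q(-11, 5)*D = 410 + (5 - 11)*(-117) = 410 - 6*(-117) = 410 + 702 = 1112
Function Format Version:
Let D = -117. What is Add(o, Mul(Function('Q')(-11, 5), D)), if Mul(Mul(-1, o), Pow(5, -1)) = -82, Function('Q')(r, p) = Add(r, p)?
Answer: 1112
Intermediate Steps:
Function('Q')(r, p) = Add(p, r)
o = 410 (o = Mul(-5, -82) = 410)
Add(o, Mul(Function('Q')(-11, 5), D)) = Add(410, Mul(Add(5, -11), -117)) = Add(410, Mul(-6, -117)) = Add(410, 702) = 1112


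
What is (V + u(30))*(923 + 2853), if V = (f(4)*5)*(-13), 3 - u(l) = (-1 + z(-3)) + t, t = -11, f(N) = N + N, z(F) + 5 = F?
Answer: -1876672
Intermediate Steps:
z(F) = -5 + F
f(N) = 2*N
u(l) = 23 (u(l) = 3 - ((-1 + (-5 - 3)) - 11) = 3 - ((-1 - 8) - 11) = 3 - (-9 - 11) = 3 - 1*(-20) = 3 + 20 = 23)
V = -520 (V = ((2*4)*5)*(-13) = (8*5)*(-13) = 40*(-13) = -520)
(V + u(30))*(923 + 2853) = (-520 + 23)*(923 + 2853) = -497*3776 = -1876672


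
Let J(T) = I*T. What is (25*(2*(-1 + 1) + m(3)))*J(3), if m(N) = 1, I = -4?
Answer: -300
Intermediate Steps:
J(T) = -4*T
(25*(2*(-1 + 1) + m(3)))*J(3) = (25*(2*(-1 + 1) + 1))*(-4*3) = (25*(2*0 + 1))*(-12) = (25*(0 + 1))*(-12) = (25*1)*(-12) = 25*(-12) = -300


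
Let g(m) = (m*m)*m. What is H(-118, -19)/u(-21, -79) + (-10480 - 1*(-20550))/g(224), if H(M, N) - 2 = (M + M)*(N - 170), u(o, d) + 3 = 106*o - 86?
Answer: -250661217447/13009633280 ≈ -19.267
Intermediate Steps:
g(m) = m**3 (g(m) = m**2*m = m**3)
u(o, d) = -89 + 106*o (u(o, d) = -3 + (106*o - 86) = -3 + (-86 + 106*o) = -89 + 106*o)
H(M, N) = 2 + 2*M*(-170 + N) (H(M, N) = 2 + (M + M)*(N - 170) = 2 + (2*M)*(-170 + N) = 2 + 2*M*(-170 + N))
H(-118, -19)/u(-21, -79) + (-10480 - 1*(-20550))/g(224) = (2 - 340*(-118) + 2*(-118)*(-19))/(-89 + 106*(-21)) + (-10480 - 1*(-20550))/(224**3) = (2 + 40120 + 4484)/(-89 - 2226) + (-10480 + 20550)/11239424 = 44606/(-2315) + 10070*(1/11239424) = 44606*(-1/2315) + 5035/5619712 = -44606/2315 + 5035/5619712 = -250661217447/13009633280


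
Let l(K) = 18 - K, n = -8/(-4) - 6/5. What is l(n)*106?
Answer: 9116/5 ≈ 1823.2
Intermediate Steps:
n = 4/5 (n = -8*(-1/4) - 6*1/5 = 2 - 6/5 = 4/5 ≈ 0.80000)
l(n)*106 = (18 - 1*4/5)*106 = (18 - 4/5)*106 = (86/5)*106 = 9116/5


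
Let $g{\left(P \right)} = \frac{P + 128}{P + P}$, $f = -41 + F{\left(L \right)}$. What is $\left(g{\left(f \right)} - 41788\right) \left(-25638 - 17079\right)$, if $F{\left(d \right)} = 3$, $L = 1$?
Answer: $\frac{67834126113}{38} \approx 1.7851 \cdot 10^{9}$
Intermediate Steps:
$f = -38$ ($f = -41 + 3 = -38$)
$g{\left(P \right)} = \frac{128 + P}{2 P}$
$\left(g{\left(f \right)} - 41788\right) \left(-25638 - 17079\right) = \left(\frac{128 - 38}{2 \left(-38\right)} - 41788\right) \left(-25638 - 17079\right) = \left(\frac{1}{2} \left(- \frac{1}{38}\right) 90 - 41788\right) \left(-42717\right) = \left(- \frac{45}{38} - 41788\right) \left(-42717\right) = \left(- \frac{1587989}{38}\right) \left(-42717\right) = \frac{67834126113}{38}$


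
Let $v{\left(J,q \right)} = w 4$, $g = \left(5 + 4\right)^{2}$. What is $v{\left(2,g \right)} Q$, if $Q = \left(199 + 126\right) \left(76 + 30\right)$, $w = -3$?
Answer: $-413400$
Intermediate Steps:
$g = 81$ ($g = 9^{2} = 81$)
$v{\left(J,q \right)} = -12$ ($v{\left(J,q \right)} = \left(-3\right) 4 = -12$)
$Q = 34450$ ($Q = 325 \cdot 106 = 34450$)
$v{\left(2,g \right)} Q = \left(-12\right) 34450 = -413400$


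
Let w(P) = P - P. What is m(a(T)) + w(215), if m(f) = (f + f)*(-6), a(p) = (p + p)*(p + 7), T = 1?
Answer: -192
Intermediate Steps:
w(P) = 0
a(p) = 2*p*(7 + p) (a(p) = (2*p)*(7 + p) = 2*p*(7 + p))
m(f) = -12*f (m(f) = (2*f)*(-6) = -12*f)
m(a(T)) + w(215) = -24*(7 + 1) + 0 = -24*8 + 0 = -12*16 + 0 = -192 + 0 = -192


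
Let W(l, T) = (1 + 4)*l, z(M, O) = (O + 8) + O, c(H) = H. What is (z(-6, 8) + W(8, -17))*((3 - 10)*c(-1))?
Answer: 448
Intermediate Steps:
z(M, O) = 8 + 2*O (z(M, O) = (8 + O) + O = 8 + 2*O)
W(l, T) = 5*l
(z(-6, 8) + W(8, -17))*((3 - 10)*c(-1)) = ((8 + 2*8) + 5*8)*((3 - 10)*(-1)) = ((8 + 16) + 40)*(-7*(-1)) = (24 + 40)*7 = 64*7 = 448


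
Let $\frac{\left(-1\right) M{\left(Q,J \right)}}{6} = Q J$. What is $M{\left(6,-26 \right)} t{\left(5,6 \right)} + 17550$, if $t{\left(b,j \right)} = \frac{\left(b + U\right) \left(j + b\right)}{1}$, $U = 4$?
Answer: $110214$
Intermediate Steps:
$t{\left(b,j \right)} = \left(4 + b\right) \left(b + j\right)$ ($t{\left(b,j \right)} = \frac{\left(b + 4\right) \left(j + b\right)}{1} = \left(4 + b\right) \left(b + j\right) 1 = \left(4 + b\right) \left(b + j\right)$)
$M{\left(Q,J \right)} = - 6 J Q$ ($M{\left(Q,J \right)} = - 6 Q J = - 6 J Q$)
$M{\left(6,-26 \right)} t{\left(5,6 \right)} + 17550 = \left(-6\right) \left(-26\right) 6 \left(5^{2} + 4 \cdot 5 + 4 \cdot 6 + 5 \cdot 6\right) + 17550 = 936 \left(25 + 20 + 24 + 30\right) + 17550 = 936 \cdot 99 + 17550 = 92664 + 17550 = 110214$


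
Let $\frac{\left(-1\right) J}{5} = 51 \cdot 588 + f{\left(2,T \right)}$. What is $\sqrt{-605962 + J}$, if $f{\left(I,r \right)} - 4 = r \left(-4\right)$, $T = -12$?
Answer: $3 i \sqrt{84018} \approx 869.58 i$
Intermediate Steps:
$f{\left(I,r \right)} = 4 - 4 r$ ($f{\left(I,r \right)} = 4 + r \left(-4\right) = 4 - 4 r$)
$J = -150200$ ($J = - 5 \left(51 \cdot 588 + \left(4 - -48\right)\right) = - 5 \left(29988 + \left(4 + 48\right)\right) = - 5 \left(29988 + 52\right) = \left(-5\right) 30040 = -150200$)
$\sqrt{-605962 + J} = \sqrt{-605962 - 150200} = \sqrt{-756162} = 3 i \sqrt{84018}$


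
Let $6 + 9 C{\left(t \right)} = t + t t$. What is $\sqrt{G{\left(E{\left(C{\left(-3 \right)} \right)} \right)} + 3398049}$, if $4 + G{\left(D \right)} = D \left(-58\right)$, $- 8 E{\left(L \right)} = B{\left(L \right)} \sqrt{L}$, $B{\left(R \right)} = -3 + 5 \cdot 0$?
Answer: $\sqrt{3398045} \approx 1843.4$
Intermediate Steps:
$B{\left(R \right)} = -3$ ($B{\left(R \right)} = -3 + 0 = -3$)
$C{\left(t \right)} = - \frac{2}{3} + \frac{t}{9} + \frac{t^{2}}{9}$ ($C{\left(t \right)} = - \frac{2}{3} + \frac{t + t t}{9} = - \frac{2}{3} + \frac{t + t^{2}}{9} = - \frac{2}{3} + \left(\frac{t}{9} + \frac{t^{2}}{9}\right) = - \frac{2}{3} + \frac{t}{9} + \frac{t^{2}}{9}$)
$E{\left(L \right)} = \frac{3 \sqrt{L}}{8}$ ($E{\left(L \right)} = - \frac{\left(-3\right) \sqrt{L}}{8} = \frac{3 \sqrt{L}}{8}$)
$G{\left(D \right)} = -4 - 58 D$ ($G{\left(D \right)} = -4 + D \left(-58\right) = -4 - 58 D$)
$\sqrt{G{\left(E{\left(C{\left(-3 \right)} \right)} \right)} + 3398049} = \sqrt{\left(-4 - 58 \frac{3 \sqrt{- \frac{2}{3} + \frac{1}{9} \left(-3\right) + \frac{\left(-3\right)^{2}}{9}}}{8}\right) + 3398049} = \sqrt{\left(-4 - 58 \frac{3 \sqrt{- \frac{2}{3} - \frac{1}{3} + \frac{1}{9} \cdot 9}}{8}\right) + 3398049} = \sqrt{\left(-4 - 58 \frac{3 \sqrt{- \frac{2}{3} - \frac{1}{3} + 1}}{8}\right) + 3398049} = \sqrt{\left(-4 - 58 \frac{3 \sqrt{0}}{8}\right) + 3398049} = \sqrt{\left(-4 - 58 \cdot \frac{3}{8} \cdot 0\right) + 3398049} = \sqrt{\left(-4 - 0\right) + 3398049} = \sqrt{\left(-4 + 0\right) + 3398049} = \sqrt{-4 + 3398049} = \sqrt{3398045}$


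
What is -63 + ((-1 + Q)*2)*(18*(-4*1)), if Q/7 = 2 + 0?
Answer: -1935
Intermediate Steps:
Q = 14 (Q = 7*(2 + 0) = 7*2 = 14)
-63 + ((-1 + Q)*2)*(18*(-4*1)) = -63 + ((-1 + 14)*2)*(18*(-4*1)) = -63 + (13*2)*(18*(-4)) = -63 + 26*(-72) = -63 - 1872 = -1935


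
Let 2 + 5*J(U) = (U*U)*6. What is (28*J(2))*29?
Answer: 17864/5 ≈ 3572.8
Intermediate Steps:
J(U) = -⅖ + 6*U²/5 (J(U) = -⅖ + ((U*U)*6)/5 = -⅖ + (U²*6)/5 = -⅖ + (6*U²)/5 = -⅖ + 6*U²/5)
(28*J(2))*29 = (28*(-⅖ + (6/5)*2²))*29 = (28*(-⅖ + (6/5)*4))*29 = (28*(-⅖ + 24/5))*29 = (28*(22/5))*29 = (616/5)*29 = 17864/5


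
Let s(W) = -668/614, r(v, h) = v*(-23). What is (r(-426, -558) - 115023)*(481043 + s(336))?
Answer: -15539614005075/307 ≈ -5.0618e+10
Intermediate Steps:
r(v, h) = -23*v
s(W) = -334/307 (s(W) = -668*1/614 = -334/307)
(r(-426, -558) - 115023)*(481043 + s(336)) = (-23*(-426) - 115023)*(481043 - 334/307) = (9798 - 115023)*(147679867/307) = -105225*147679867/307 = -15539614005075/307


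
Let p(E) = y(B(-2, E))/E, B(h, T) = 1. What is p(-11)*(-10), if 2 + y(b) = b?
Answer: -10/11 ≈ -0.90909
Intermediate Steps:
y(b) = -2 + b
p(E) = -1/E (p(E) = (-2 + 1)/E = -1/E)
p(-11)*(-10) = -1/(-11)*(-10) = -1*(-1/11)*(-10) = (1/11)*(-10) = -10/11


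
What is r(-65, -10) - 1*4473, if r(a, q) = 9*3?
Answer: -4446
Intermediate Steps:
r(a, q) = 27
r(-65, -10) - 1*4473 = 27 - 1*4473 = 27 - 4473 = -4446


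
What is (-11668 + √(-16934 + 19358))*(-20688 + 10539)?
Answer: 118418532 - 20298*√606 ≈ 1.1792e+8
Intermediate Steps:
(-11668 + √(-16934 + 19358))*(-20688 + 10539) = (-11668 + √2424)*(-10149) = (-11668 + 2*√606)*(-10149) = 118418532 - 20298*√606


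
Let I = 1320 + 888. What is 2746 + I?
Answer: 4954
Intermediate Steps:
I = 2208
2746 + I = 2746 + 2208 = 4954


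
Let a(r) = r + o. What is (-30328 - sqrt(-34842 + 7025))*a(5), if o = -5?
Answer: 0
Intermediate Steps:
a(r) = -5 + r (a(r) = r - 5 = -5 + r)
(-30328 - sqrt(-34842 + 7025))*a(5) = (-30328 - sqrt(-34842 + 7025))*(-5 + 5) = (-30328 - sqrt(-27817))*0 = (-30328 - I*sqrt(27817))*0 = 0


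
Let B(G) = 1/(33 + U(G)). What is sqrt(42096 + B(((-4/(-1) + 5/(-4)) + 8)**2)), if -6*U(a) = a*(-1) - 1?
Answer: 4*sqrt(66646125357)/5033 ≈ 205.17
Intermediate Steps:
U(a) = 1/6 + a/6 (U(a) = -(a*(-1) - 1)/6 = -(-a - 1)/6 = -(-1 - a)/6 = 1/6 + a/6)
B(G) = 1/(199/6 + G/6) (B(G) = 1/(33 + (1/6 + G/6)) = 1/(199/6 + G/6))
sqrt(42096 + B(((-4/(-1) + 5/(-4)) + 8)**2)) = sqrt(42096 + 6/(199 + ((-4/(-1) + 5/(-4)) + 8)**2)) = sqrt(42096 + 6/(199 + ((-4*(-1) + 5*(-1/4)) + 8)**2)) = sqrt(42096 + 6/(199 + ((4 - 5/4) + 8)**2)) = sqrt(42096 + 6/(199 + (11/4 + 8)**2)) = sqrt(42096 + 6/(199 + (43/4)**2)) = sqrt(42096 + 6/(199 + 1849/16)) = sqrt(42096 + 6/(5033/16)) = sqrt(42096 + 6*(16/5033)) = sqrt(42096 + 96/5033) = sqrt(211869264/5033) = 4*sqrt(66646125357)/5033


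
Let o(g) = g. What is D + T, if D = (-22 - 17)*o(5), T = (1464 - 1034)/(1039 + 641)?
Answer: -32717/168 ≈ -194.74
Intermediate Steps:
T = 43/168 (T = 430/1680 = 430*(1/1680) = 43/168 ≈ 0.25595)
D = -195 (D = (-22 - 17)*5 = -39*5 = -195)
D + T = -195 + 43/168 = -32717/168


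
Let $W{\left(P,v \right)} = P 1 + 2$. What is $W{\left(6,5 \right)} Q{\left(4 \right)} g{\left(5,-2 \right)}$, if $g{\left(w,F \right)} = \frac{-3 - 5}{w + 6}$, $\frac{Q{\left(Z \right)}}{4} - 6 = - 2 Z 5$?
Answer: $\frac{8704}{11} \approx 791.27$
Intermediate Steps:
$Q{\left(Z \right)} = 24 - 40 Z$ ($Q{\left(Z \right)} = 24 + 4 - 2 Z 5 = 24 + 4 \left(- 10 Z\right) = 24 - 40 Z$)
$W{\left(P,v \right)} = 2 + P$ ($W{\left(P,v \right)} = P + 2 = 2 + P$)
$g{\left(w,F \right)} = - \frac{8}{6 + w}$
$W{\left(6,5 \right)} Q{\left(4 \right)} g{\left(5,-2 \right)} = \left(2 + 6\right) \left(24 - 160\right) \left(- \frac{8}{6 + 5}\right) = 8 \left(24 - 160\right) \left(- \frac{8}{11}\right) = 8 \left(-136\right) \left(\left(-8\right) \frac{1}{11}\right) = \left(-1088\right) \left(- \frac{8}{11}\right) = \frac{8704}{11}$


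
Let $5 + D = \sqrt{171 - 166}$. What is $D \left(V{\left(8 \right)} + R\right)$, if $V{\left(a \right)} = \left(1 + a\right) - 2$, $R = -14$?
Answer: $35 - 7 \sqrt{5} \approx 19.348$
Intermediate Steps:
$V{\left(a \right)} = -1 + a$
$D = -5 + \sqrt{5}$ ($D = -5 + \sqrt{171 - 166} = -5 + \sqrt{5} \approx -2.7639$)
$D \left(V{\left(8 \right)} + R\right) = \left(-5 + \sqrt{5}\right) \left(\left(-1 + 8\right) - 14\right) = \left(-5 + \sqrt{5}\right) \left(7 - 14\right) = \left(-5 + \sqrt{5}\right) \left(-7\right) = 35 - 7 \sqrt{5}$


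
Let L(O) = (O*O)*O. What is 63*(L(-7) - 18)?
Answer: -22743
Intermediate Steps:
L(O) = O³ (L(O) = O²*O = O³)
63*(L(-7) - 18) = 63*((-7)³ - 18) = 63*(-343 - 18) = 63*(-361) = -22743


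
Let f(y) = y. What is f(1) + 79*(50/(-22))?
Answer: -1964/11 ≈ -178.55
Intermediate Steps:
f(1) + 79*(50/(-22)) = 1 + 79*(50/(-22)) = 1 + 79*(50*(-1/22)) = 1 + 79*(-25/11) = 1 - 1975/11 = -1964/11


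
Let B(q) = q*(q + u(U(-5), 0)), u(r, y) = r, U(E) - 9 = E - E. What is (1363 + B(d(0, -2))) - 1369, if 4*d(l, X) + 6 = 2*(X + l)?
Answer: -89/4 ≈ -22.250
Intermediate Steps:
U(E) = 9 (U(E) = 9 + (E - E) = 9 + 0 = 9)
d(l, X) = -3/2 + X/2 + l/2 (d(l, X) = -3/2 + (2*(X + l))/4 = -3/2 + (2*X + 2*l)/4 = -3/2 + (X/2 + l/2) = -3/2 + X/2 + l/2)
B(q) = q*(9 + q) (B(q) = q*(q + 9) = q*(9 + q))
(1363 + B(d(0, -2))) - 1369 = (1363 + (-3/2 + (½)*(-2) + (½)*0)*(9 + (-3/2 + (½)*(-2) + (½)*0))) - 1369 = (1363 + (-3/2 - 1 + 0)*(9 + (-3/2 - 1 + 0))) - 1369 = (1363 - 5*(9 - 5/2)/2) - 1369 = (1363 - 5/2*13/2) - 1369 = (1363 - 65/4) - 1369 = 5387/4 - 1369 = -89/4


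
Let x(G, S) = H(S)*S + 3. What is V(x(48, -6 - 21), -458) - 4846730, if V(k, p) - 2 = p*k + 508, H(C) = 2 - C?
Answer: -4488980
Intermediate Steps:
x(G, S) = 3 + S*(2 - S) (x(G, S) = (2 - S)*S + 3 = S*(2 - S) + 3 = 3 + S*(2 - S))
V(k, p) = 510 + k*p (V(k, p) = 2 + (p*k + 508) = 2 + (k*p + 508) = 2 + (508 + k*p) = 510 + k*p)
V(x(48, -6 - 21), -458) - 4846730 = (510 + (3 - (-6 - 21)*(-2 + (-6 - 21)))*(-458)) - 4846730 = (510 + (3 - 1*(-27)*(-2 - 27))*(-458)) - 4846730 = (510 + (3 - 1*(-27)*(-29))*(-458)) - 4846730 = (510 + (3 - 783)*(-458)) - 4846730 = (510 - 780*(-458)) - 4846730 = (510 + 357240) - 4846730 = 357750 - 4846730 = -4488980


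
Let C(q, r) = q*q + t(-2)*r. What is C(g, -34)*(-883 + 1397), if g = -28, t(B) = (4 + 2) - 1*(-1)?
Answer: 280644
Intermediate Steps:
t(B) = 7 (t(B) = 6 + 1 = 7)
C(q, r) = q² + 7*r (C(q, r) = q*q + 7*r = q² + 7*r)
C(g, -34)*(-883 + 1397) = ((-28)² + 7*(-34))*(-883 + 1397) = (784 - 238)*514 = 546*514 = 280644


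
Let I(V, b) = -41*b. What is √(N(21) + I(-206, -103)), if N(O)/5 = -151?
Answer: 34*√3 ≈ 58.890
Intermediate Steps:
N(O) = -755 (N(O) = 5*(-151) = -755)
√(N(21) + I(-206, -103)) = √(-755 - 41*(-103)) = √(-755 + 4223) = √3468 = 34*√3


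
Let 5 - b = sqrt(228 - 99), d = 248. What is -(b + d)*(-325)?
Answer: 82225 - 325*sqrt(129) ≈ 78534.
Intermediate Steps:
b = 5 - sqrt(129) (b = 5 - sqrt(228 - 99) = 5 - sqrt(129) ≈ -6.3578)
-(b + d)*(-325) = -((5 - sqrt(129)) + 248)*(-325) = -(253 - sqrt(129))*(-325) = -(-82225 + 325*sqrt(129)) = 82225 - 325*sqrt(129)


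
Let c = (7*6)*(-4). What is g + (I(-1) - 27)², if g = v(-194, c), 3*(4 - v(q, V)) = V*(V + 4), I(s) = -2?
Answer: -8339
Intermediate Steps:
c = -168 (c = 42*(-4) = -168)
v(q, V) = 4 - V*(4 + V)/3 (v(q, V) = 4 - V*(V + 4)/3 = 4 - V*(4 + V)/3)
g = -9180 (g = 4 - 4/3*(-168) - ⅓*(-168)² = 4 + 224 - ⅓*28224 = 4 + 224 - 9408 = -9180)
g + (I(-1) - 27)² = -9180 + (-2 - 27)² = -9180 + (-29)² = -9180 + 841 = -8339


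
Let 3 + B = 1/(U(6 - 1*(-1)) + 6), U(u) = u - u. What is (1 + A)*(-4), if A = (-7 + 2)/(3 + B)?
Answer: 116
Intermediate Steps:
U(u) = 0
B = -17/6 (B = -3 + 1/(0 + 6) = -3 + 1/6 = -3 + ⅙ = -17/6 ≈ -2.8333)
A = -30 (A = (-7 + 2)/(3 - 17/6) = -5/⅙ = -5*6 = -30)
(1 + A)*(-4) = (1 - 30)*(-4) = -29*(-4) = 116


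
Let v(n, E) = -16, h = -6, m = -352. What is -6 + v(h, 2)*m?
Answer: 5626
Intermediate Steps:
-6 + v(h, 2)*m = -6 - 16*(-352) = -6 + 5632 = 5626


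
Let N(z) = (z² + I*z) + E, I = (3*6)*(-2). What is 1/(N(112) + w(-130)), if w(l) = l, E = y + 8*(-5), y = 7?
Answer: 1/8349 ≈ 0.00011977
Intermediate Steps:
E = -33 (E = 7 + 8*(-5) = 7 - 40 = -33)
I = -36 (I = 18*(-2) = -36)
N(z) = -33 + z² - 36*z (N(z) = (z² - 36*z) - 33 = -33 + z² - 36*z)
1/(N(112) + w(-130)) = 1/((-33 + 112² - 36*112) - 130) = 1/((-33 + 12544 - 4032) - 130) = 1/(8479 - 130) = 1/8349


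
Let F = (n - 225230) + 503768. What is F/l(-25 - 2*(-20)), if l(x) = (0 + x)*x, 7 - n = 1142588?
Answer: -864043/225 ≈ -3840.2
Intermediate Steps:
n = -1142581 (n = 7 - 1*1142588 = 7 - 1142588 = -1142581)
l(x) = x² (l(x) = x*x = x²)
F = -864043 (F = (-1142581 - 225230) + 503768 = -1367811 + 503768 = -864043)
F/l(-25 - 2*(-20)) = -864043/(-25 - 2*(-20))² = -864043/(-25 + 40)² = -864043/(15²) = -864043/225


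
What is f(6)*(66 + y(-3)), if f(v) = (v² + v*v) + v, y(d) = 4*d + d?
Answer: 3978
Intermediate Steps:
y(d) = 5*d
f(v) = v + 2*v² (f(v) = (v² + v²) + v = 2*v² + v = v + 2*v²)
f(6)*(66 + y(-3)) = (6*(1 + 2*6))*(66 + 5*(-3)) = (6*(1 + 12))*(66 - 15) = (6*13)*51 = 78*51 = 3978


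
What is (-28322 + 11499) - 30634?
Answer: -47457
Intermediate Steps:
(-28322 + 11499) - 30634 = -16823 - 30634 = -47457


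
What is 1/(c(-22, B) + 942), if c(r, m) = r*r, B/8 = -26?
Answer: 1/1426 ≈ 0.00070126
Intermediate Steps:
B = -208 (B = 8*(-26) = -208)
c(r, m) = r²
1/(c(-22, B) + 942) = 1/((-22)² + 942) = 1/(484 + 942) = 1/1426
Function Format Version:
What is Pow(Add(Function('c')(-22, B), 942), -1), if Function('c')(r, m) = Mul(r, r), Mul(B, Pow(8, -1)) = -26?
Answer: Rational(1, 1426) ≈ 0.00070126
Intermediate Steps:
B = -208 (B = Mul(8, -26) = -208)
Function('c')(r, m) = Pow(r, 2)
Pow(Add(Function('c')(-22, B), 942), -1) = Pow(Add(Pow(-22, 2), 942), -1) = Pow(Add(484, 942), -1) = Pow(1426, -1) = Rational(1, 1426)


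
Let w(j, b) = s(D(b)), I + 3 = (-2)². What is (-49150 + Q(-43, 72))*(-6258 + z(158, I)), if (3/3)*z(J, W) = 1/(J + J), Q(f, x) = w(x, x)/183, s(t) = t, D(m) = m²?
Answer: 2962752704197/9638 ≈ 3.0740e+8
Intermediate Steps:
I = 1 (I = -3 + (-2)² = -3 + 4 = 1)
w(j, b) = b²
Q(f, x) = x²/183
z(J, W) = 1/(2*J) (z(J, W) = 1/(J + J) = 1/(2*J))
(-49150 + Q(-43, 72))*(-6258 + z(158, I)) = (-49150 + (1/183)*72²)*(-6258 + (½)/158) = (-49150 + (1/183)*5184)*(-6258 + (½)*(1/158)) = (-49150 + 1728/61)*(-6258 + 1/316) = -2996422/61*(-1977527/316) = 2962752704197/9638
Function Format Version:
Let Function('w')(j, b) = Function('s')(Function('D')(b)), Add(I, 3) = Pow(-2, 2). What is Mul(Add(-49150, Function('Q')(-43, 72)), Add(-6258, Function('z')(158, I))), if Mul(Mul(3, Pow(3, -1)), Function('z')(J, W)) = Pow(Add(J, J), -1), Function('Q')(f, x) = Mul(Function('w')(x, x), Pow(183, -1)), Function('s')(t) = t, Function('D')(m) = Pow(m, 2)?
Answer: Rational(2962752704197, 9638) ≈ 3.0740e+8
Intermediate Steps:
I = 1 (I = Add(-3, Pow(-2, 2)) = Add(-3, 4) = 1)
Function('w')(j, b) = Pow(b, 2)
Function('Q')(f, x) = Mul(Rational(1, 183), Pow(x, 2)) (Function('Q')(f, x) = Mul(Pow(x, 2), Pow(183, -1)) = Mul(Pow(x, 2), Rational(1, 183)) = Mul(Rational(1, 183), Pow(x, 2)))
Function('z')(J, W) = Mul(Rational(1, 2), Pow(J, -1)) (Function('z')(J, W) = Pow(Add(J, J), -1) = Pow(Mul(2, J), -1) = Mul(Rational(1, 2), Pow(J, -1)))
Mul(Add(-49150, Function('Q')(-43, 72)), Add(-6258, Function('z')(158, I))) = Mul(Add(-49150, Mul(Rational(1, 183), Pow(72, 2))), Add(-6258, Mul(Rational(1, 2), Pow(158, -1)))) = Mul(Add(-49150, Mul(Rational(1, 183), 5184)), Add(-6258, Mul(Rational(1, 2), Rational(1, 158)))) = Mul(Add(-49150, Rational(1728, 61)), Add(-6258, Rational(1, 316))) = Mul(Rational(-2996422, 61), Rational(-1977527, 316)) = Rational(2962752704197, 9638)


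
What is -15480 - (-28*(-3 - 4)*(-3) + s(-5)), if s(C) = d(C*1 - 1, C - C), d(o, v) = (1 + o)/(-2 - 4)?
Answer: -89357/6 ≈ -14893.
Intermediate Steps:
d(o, v) = -⅙ - o/6 (d(o, v) = (1 + o)/(-6) = (1 + o)*(-⅙) = -⅙ - o/6)
s(C) = -C/6 (s(C) = -⅙ - (C*1 - 1)/6 = -⅙ - (C - 1)/6 = -⅙ - (-1 + C)/6 = -⅙ + (⅙ - C/6) = -C/6)
-15480 - (-28*(-3 - 4)*(-3) + s(-5)) = -15480 - (-28*(-3 - 4)*(-3) - ⅙*(-5)) = -15480 - (-(-196)*(-3) + ⅚) = -15480 - (-28*21 + ⅚) = -15480 - (-588 + ⅚) = -15480 - 1*(-3523/6) = -15480 + 3523/6 = -89357/6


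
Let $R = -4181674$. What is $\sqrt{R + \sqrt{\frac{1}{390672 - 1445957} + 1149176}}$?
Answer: $\frac{\sqrt{-4656822693166370650 + 1055285 \sqrt{1279752767728365315}}}{1055285} \approx 2044.7 i$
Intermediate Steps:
$\sqrt{R + \sqrt{\frac{1}{390672 - 1445957} + 1149176}} = \sqrt{-4181674 + \sqrt{\frac{1}{390672 - 1445957} + 1149176}} = \sqrt{-4181674 + \sqrt{\frac{1}{-1055285} + 1149176}} = \sqrt{-4181674 + \sqrt{- \frac{1}{1055285} + 1149176}} = \sqrt{-4181674 + \sqrt{\frac{1212708195159}{1055285}}} = \sqrt{-4181674 + \frac{\sqrt{1279752767728365315}}{1055285}}$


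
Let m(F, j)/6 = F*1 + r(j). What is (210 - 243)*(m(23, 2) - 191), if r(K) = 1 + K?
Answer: 1155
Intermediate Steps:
m(F, j) = 6 + 6*F + 6*j (m(F, j) = 6*(F*1 + (1 + j)) = 6*(F + (1 + j)) = 6*(1 + F + j) = 6 + 6*F + 6*j)
(210 - 243)*(m(23, 2) - 191) = (210 - 243)*((6 + 6*23 + 6*2) - 191) = -33*((6 + 138 + 12) - 191) = -33*(156 - 191) = -33*(-35) = 1155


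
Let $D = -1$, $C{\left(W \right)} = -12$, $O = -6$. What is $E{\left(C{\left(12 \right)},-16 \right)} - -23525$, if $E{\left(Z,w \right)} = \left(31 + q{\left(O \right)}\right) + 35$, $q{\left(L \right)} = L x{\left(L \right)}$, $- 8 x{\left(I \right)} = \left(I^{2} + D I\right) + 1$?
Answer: $\frac{94493}{4} \approx 23623.0$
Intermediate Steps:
$x{\left(I \right)} = - \frac{1}{8} - \frac{I^{2}}{8} + \frac{I}{8}$ ($x{\left(I \right)} = - \frac{\left(I^{2} - I\right) + 1}{8} = - \frac{1 + I^{2} - I}{8} = - \frac{1}{8} - \frac{I^{2}}{8} + \frac{I}{8}$)
$q{\left(L \right)} = L \left(- \frac{1}{8} - \frac{L^{2}}{8} + \frac{L}{8}\right)$
$E{\left(Z,w \right)} = \frac{393}{4}$ ($E{\left(Z,w \right)} = \left(31 + \frac{1}{8} \left(-6\right) \left(-1 - 6 - \left(-6\right)^{2}\right)\right) + 35 = \left(31 + \frac{1}{8} \left(-6\right) \left(-1 - 6 - 36\right)\right) + 35 = \left(31 + \frac{1}{8} \left(-6\right) \left(-43\right)\right) + 35 = \left(31 + \frac{129}{4}\right) + 35 = \frac{253}{4} + 35 = \frac{393}{4}$)
$E{\left(C{\left(12 \right)},-16 \right)} - -23525 = \frac{393}{4} - -23525 = \frac{393}{4} + 23525 = \frac{94493}{4}$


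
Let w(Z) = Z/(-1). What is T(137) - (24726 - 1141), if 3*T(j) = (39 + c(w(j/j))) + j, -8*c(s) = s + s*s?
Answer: -70579/3 ≈ -23526.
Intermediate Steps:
w(Z) = -Z (w(Z) = Z*(-1) = -Z)
c(s) = -s/8 - s²/8 (c(s) = -(s + s*s)/8 = -(s + s²)/8 = -s/8 - s²/8)
T(j) = 13 + j/3 (T(j) = ((39 - (-j/j)*(1 - j/j)/8) + j)/3 = ((39 - (-1*1)*(1 - 1*1)/8) + j)/3 = ((39 - ⅛*(-1)*(1 - 1)) + j)/3 = ((39 - ⅛*(-1)*0) + j)/3 = ((39 + 0) + j)/3 = (39 + j)/3 = 13 + j/3)
T(137) - (24726 - 1141) = (13 + (⅓)*137) - (24726 - 1141) = (13 + 137/3) - 1*23585 = 176/3 - 23585 = -70579/3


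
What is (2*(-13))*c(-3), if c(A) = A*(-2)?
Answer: -156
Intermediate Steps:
c(A) = -2*A
(2*(-13))*c(-3) = (2*(-13))*(-2*(-3)) = -26*6 = -156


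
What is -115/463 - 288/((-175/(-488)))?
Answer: -65091997/81025 ≈ -803.36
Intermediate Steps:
-115/463 - 288/((-175/(-488))) = -115*1/463 - 288/((-175*(-1/488))) = -115/463 - 288/175/488 = -115/463 - 288*488/175 = -115/463 - 140544/175 = -65091997/81025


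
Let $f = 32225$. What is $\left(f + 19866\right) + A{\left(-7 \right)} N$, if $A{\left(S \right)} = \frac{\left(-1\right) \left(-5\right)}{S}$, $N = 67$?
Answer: $\frac{364302}{7} \approx 52043.0$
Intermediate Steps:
$A{\left(S \right)} = \frac{5}{S}$
$\left(f + 19866\right) + A{\left(-7 \right)} N = \left(32225 + 19866\right) + \frac{5}{-7} \cdot 67 = 52091 + 5 \left(- \frac{1}{7}\right) 67 = 52091 - \frac{335}{7} = \frac{364302}{7}$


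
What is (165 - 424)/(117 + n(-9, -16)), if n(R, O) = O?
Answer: -259/101 ≈ -2.5644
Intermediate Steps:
(165 - 424)/(117 + n(-9, -16)) = (165 - 424)/(117 - 16) = -259/101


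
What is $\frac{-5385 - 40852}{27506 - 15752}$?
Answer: $- \frac{46237}{11754} \approx -3.9337$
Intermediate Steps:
$\frac{-5385 - 40852}{27506 - 15752} = - \frac{46237}{11754}$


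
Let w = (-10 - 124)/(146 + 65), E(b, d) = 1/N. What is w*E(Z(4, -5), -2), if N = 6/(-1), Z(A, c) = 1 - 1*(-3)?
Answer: 67/633 ≈ 0.10585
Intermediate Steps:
Z(A, c) = 4 (Z(A, c) = 1 + 3 = 4)
N = -6 (N = 6*(-1) = -6)
E(b, d) = -⅙ (E(b, d) = 1/(-6) = 1*(-⅙) = -⅙)
w = -134/211 ≈ -0.63507
w*E(Z(4, -5), -2) = -134/211*(-⅙) = 67/633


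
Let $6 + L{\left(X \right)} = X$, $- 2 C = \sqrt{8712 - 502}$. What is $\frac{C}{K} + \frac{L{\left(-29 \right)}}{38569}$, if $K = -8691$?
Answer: $- \frac{35}{38569} + \frac{\sqrt{8210}}{17382} \approx 0.0043053$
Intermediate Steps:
$C = - \frac{\sqrt{8210}}{2}$ ($C = - \frac{\sqrt{8712 - 502}}{2} = - \frac{\sqrt{8210}}{2} \approx -45.305$)
$L{\left(X \right)} = -6 + X$
$\frac{C}{K} + \frac{L{\left(-29 \right)}}{38569} = \frac{\left(- \frac{1}{2}\right) \sqrt{8210}}{-8691} + \frac{-6 - 29}{38569} = - \frac{\sqrt{8210}}{2} \left(- \frac{1}{8691}\right) - \frac{35}{38569} = \frac{\sqrt{8210}}{17382} - \frac{35}{38569} = - \frac{35}{38569} + \frac{\sqrt{8210}}{17382}$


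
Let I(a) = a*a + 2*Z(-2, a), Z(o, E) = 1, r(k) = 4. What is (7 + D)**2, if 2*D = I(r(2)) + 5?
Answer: 1369/4 ≈ 342.25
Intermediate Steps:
I(a) = 2 + a**2 (I(a) = a*a + 2*1 = a**2 + 2 = 2 + a**2)
D = 23/2 (D = ((2 + 4**2) + 5)/2 = ((2 + 16) + 5)/2 = (18 + 5)/2 = (1/2)*23 = 23/2 ≈ 11.500)
(7 + D)**2 = (7 + 23/2)**2 = (37/2)**2 = 1369/4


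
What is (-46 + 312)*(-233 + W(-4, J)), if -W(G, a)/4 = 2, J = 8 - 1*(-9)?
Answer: -64106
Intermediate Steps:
J = 17 (J = 8 + 9 = 17)
W(G, a) = -8 (W(G, a) = -4*2 = -8)
(-46 + 312)*(-233 + W(-4, J)) = (-46 + 312)*(-233 - 8) = 266*(-241) = -64106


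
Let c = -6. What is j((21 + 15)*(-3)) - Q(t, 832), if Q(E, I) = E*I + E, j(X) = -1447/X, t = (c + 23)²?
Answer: -25998149/108 ≈ -2.4072e+5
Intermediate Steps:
t = 289 (t = (-6 + 23)² = 17² = 289)
Q(E, I) = E + E*I
j((21 + 15)*(-3)) - Q(t, 832) = -1447*(-1/(3*(21 + 15))) - 289*(1 + 832) = -1447/(36*(-3)) - 289*833 = -1447/(-108) - 1*240737 = -1447*(-1/108) - 240737 = 1447/108 - 240737 = -25998149/108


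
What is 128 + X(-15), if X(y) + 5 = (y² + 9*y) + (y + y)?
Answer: 183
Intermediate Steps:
X(y) = -5 + y² + 11*y (X(y) = -5 + ((y² + 9*y) + (y + y)) = -5 + ((y² + 9*y) + 2*y) = -5 + (y² + 11*y) = -5 + y² + 11*y)
128 + X(-15) = 128 + (-5 + (-15)² + 11*(-15)) = 128 + (-5 + 225 - 165) = 128 + 55 = 183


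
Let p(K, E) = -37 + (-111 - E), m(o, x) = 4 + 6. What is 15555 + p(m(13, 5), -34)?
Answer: 15441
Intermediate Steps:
m(o, x) = 10
p(K, E) = -148 - E
15555 + p(m(13, 5), -34) = 15555 + (-148 - 1*(-34)) = 15555 + (-148 + 34) = 15555 - 114 = 15441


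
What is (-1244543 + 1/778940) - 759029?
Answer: -1560662373679/778940 ≈ -2.0036e+6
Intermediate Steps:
(-1244543 + 1/778940) - 759029 = -969424324419/778940 - 759029 = -1560662373679/778940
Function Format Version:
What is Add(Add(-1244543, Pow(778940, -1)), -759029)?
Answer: Rational(-1560662373679, 778940) ≈ -2.0036e+6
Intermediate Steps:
Add(Add(-1244543, Pow(778940, -1)), -759029) = Add(Add(-1244543, Rational(1, 778940)), -759029) = Add(Rational(-969424324419, 778940), -759029) = Rational(-1560662373679, 778940)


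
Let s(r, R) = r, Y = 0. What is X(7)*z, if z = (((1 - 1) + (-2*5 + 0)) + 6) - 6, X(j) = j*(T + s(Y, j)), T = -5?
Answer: 350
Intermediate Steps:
X(j) = -5*j (X(j) = j*(-5 + 0) = j*(-5) = -5*j)
z = -10 (z = ((0 + (-10 + 0)) + 6) - 6 = ((0 - 10) + 6) - 6 = (-10 + 6) - 6 = -4 - 6 = -10)
X(7)*z = -5*7*(-10) = -35*(-10) = 350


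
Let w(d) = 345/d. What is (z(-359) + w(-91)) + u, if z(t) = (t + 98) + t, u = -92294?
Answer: -8455519/91 ≈ -92918.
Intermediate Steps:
z(t) = 98 + 2*t (z(t) = (98 + t) + t = 98 + 2*t)
(z(-359) + w(-91)) + u = ((98 + 2*(-359)) + 345/(-91)) - 92294 = ((98 - 718) + 345*(-1/91)) - 92294 = (-620 - 345/91) - 92294 = -56765/91 - 92294 = -8455519/91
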